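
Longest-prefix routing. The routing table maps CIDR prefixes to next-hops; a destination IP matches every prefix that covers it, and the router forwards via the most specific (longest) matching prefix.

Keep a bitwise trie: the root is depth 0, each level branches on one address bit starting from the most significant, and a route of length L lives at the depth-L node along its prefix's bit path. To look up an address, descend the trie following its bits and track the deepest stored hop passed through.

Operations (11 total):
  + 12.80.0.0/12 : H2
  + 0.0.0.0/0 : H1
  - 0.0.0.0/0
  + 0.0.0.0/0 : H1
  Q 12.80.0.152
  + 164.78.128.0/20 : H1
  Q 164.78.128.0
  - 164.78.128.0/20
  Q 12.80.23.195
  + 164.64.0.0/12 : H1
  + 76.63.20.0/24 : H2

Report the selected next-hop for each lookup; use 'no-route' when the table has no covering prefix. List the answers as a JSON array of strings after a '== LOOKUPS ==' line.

Process each operation:
  + 12.80.0.0/12 (H2) depth=12
  + 0.0.0.0/0 (H1) depth=0
  - 0.0.0.0/0 clear@0
  + 0.0.0.0/0 (H1) depth=0
  Q 12.80.0.152: descend 000011000101 ; hops seen [H1,H2] ; pick H2
  + 164.78.128.0/20 (H1) depth=20
  Q 164.78.128.0: descend 10100100010011101000 ; hops seen [H1,H1] ; pick H1
  - 164.78.128.0/20 clear@20
  Q 12.80.23.195: descend 000011000101 ; hops seen [H1,H2] ; pick H2
  + 164.64.0.0/12 (H1) depth=12
  + 76.63.20.0/24 (H2) depth=24

== LOOKUPS ==
["H2","H1","H2"]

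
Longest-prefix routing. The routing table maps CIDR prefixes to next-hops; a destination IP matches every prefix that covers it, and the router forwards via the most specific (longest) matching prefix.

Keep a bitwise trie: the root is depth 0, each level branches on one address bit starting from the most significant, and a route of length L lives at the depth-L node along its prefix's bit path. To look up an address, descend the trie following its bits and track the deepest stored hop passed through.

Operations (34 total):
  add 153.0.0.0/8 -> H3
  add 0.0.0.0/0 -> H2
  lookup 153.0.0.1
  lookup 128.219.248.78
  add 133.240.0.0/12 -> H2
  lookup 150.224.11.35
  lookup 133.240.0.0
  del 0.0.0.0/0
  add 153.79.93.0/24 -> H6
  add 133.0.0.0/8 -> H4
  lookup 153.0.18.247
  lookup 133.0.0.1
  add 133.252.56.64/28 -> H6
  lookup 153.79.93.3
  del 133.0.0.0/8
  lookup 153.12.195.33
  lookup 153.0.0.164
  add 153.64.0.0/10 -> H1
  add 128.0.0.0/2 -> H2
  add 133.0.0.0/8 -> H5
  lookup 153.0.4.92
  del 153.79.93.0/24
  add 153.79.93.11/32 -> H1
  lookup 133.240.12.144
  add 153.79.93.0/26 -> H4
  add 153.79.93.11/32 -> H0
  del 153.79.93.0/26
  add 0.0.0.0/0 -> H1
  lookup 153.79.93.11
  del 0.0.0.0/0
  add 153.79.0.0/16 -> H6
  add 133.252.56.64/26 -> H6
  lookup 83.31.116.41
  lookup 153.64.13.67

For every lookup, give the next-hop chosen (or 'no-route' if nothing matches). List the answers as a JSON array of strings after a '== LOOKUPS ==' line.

Apply in order:
  + 153.0.0.0/8 (H3) depth=8
  + 0.0.0.0/0 (H2) depth=0
  Q 153.0.0.1: descend 10011001 ; hops seen [H2,H3] ; pick H3
  Q 128.219.248.78: descend 100 ; hops seen [H2] ; pick H2
  + 133.240.0.0/12 (H2) depth=12
  Q 150.224.11.35: descend 1001 ; hops seen [H2] ; pick H2
  Q 133.240.0.0: descend 100001011111 ; hops seen [H2,H2] ; pick H2
  - 0.0.0.0/0 clear@0
  + 153.79.93.0/24 (H6) depth=24
  + 133.0.0.0/8 (H4) depth=8
  Q 153.0.18.247: descend 100110010 ; hops seen [H3] ; pick H3
  Q 133.0.0.1: descend 10000101 ; hops seen [H4] ; pick H4
  + 133.252.56.64/28 (H6) depth=28
  Q 153.79.93.3: descend 100110010100111101011101 ; hops seen [H3,H6] ; pick H6
  - 133.0.0.0/8 clear@8
  Q 153.12.195.33: descend 100110010 ; hops seen [H3] ; pick H3
  Q 153.0.0.164: descend 100110010 ; hops seen [H3] ; pick H3
  + 153.64.0.0/10 (H1) depth=10
  + 128.0.0.0/2 (H2) depth=2
  + 133.0.0.0/8 (H5) depth=8
  Q 153.0.4.92: descend 100110010 ; hops seen [H2,H3] ; pick H3
  - 153.79.93.0/24 clear@24
  + 153.79.93.11/32 (H1) depth=32
  Q 133.240.12.144: descend 100001011111 ; hops seen [H2,H5,H2] ; pick H2
  + 153.79.93.0/26 (H4) depth=26
  + 153.79.93.11/32 (H0) depth=32
  - 153.79.93.0/26 clear@26
  + 0.0.0.0/0 (H1) depth=0
  Q 153.79.93.11: descend 10011001010011110101110100001011 ; hops seen [H1,H2,H3,H1,H0] ; pick H0
  - 0.0.0.0/0 clear@0
  + 153.79.0.0/16 (H6) depth=16
  + 133.252.56.64/26 (H6) depth=26
  Q 83.31.116.41: descend ε ; hops seen [∅] ; pick no-route
  Q 153.64.13.67: descend 100110010100 ; hops seen [H2,H3,H1] ; pick H1

== LOOKUPS ==
["H3","H2","H2","H2","H3","H4","H6","H3","H3","H3","H2","H0","no-route","H1"]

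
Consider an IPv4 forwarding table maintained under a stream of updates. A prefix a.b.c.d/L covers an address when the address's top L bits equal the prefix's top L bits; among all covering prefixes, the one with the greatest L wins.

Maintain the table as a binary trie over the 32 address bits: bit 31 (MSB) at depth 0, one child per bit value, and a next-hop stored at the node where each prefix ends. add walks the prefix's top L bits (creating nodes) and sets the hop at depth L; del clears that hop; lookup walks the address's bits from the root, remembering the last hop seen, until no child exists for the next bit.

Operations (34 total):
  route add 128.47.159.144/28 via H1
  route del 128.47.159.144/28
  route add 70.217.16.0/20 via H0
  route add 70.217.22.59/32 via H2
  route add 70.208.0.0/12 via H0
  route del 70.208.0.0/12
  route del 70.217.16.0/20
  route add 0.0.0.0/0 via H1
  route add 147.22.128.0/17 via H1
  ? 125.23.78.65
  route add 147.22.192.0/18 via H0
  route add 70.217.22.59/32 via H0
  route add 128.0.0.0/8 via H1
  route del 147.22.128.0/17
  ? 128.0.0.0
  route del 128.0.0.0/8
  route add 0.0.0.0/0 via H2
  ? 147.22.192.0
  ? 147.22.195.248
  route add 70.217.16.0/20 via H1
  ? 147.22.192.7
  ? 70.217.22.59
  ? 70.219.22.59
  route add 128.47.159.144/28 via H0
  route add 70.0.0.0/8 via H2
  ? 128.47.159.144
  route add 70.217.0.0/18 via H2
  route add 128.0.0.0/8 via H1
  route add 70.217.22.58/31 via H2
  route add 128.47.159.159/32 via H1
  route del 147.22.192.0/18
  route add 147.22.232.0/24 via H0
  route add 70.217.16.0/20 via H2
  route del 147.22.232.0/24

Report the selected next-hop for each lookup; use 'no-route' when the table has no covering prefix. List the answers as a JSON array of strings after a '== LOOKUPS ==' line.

Trace:
  add 128.47.159.144/28 -> H1 at depth 28
  del 128.47.159.144/28 (clear depth 28)
  add 70.217.16.0/20 -> H0 at depth 20
  add 70.217.22.59/32 -> H2 at depth 32
  add 70.208.0.0/12 -> H0 at depth 12
  del 70.208.0.0/12 (clear depth 12)
  del 70.217.16.0/20 (clear depth 20)
  add 0.0.0.0/0 -> H1 at depth 0
  add 147.22.128.0/17 -> H1 at depth 17
  lookup 125.23.78.65: bits 01 walk d0:H1→d1:-→d2:- -> H1
  add 147.22.192.0/18 -> H0 at depth 18
  add 70.217.22.59/32 -> H0 at depth 32
  add 128.0.0.0/8 -> H1 at depth 8
  del 147.22.128.0/17 (clear depth 17)
  lookup 128.0.0.0: bits 1000000000 walk d0:H1→d1:-→d2:-→d3:-→d4:-→d5:-→d6:-→d7:-→d8:H1→d9:-→d10:- -> H1
  del 128.0.0.0/8 (clear depth 8)
  add 0.0.0.0/0 -> H2 at depth 0
  lookup 147.22.192.0: bits 100100110001011011 walk d0:H2→d1:-→d2:-→d3:-→d4:-→d5:-→d6:-→d7:-→d8:-→d9:-→d10:-→d11:-→d12:-→d13:-→d14:-→d15:-→d16:-→d17:-→d18:H0 -> H0
  lookup 147.22.195.248: bits 100100110001011011 walk d0:H2→d1:-→d2:-→d3:-→d4:-→d5:-→d6:-→d7:-→d8:-→d9:-→d10:-→d11:-→d12:-→d13:-→d14:-→d15:-→d16:-→d17:-→d18:H0 -> H0
  add 70.217.16.0/20 -> H1 at depth 20
  lookup 147.22.192.7: bits 100100110001011011 walk d0:H2→d1:-→d2:-→d3:-→d4:-→d5:-→d6:-→d7:-→d8:-→d9:-→d10:-→d11:-→d12:-→d13:-→d14:-→d15:-→d16:-→d17:-→d18:H0 -> H0
  lookup 70.217.22.59: bits 01000110110110010001011000111011 walk d0:H2→d1:-→d2:-→d3:-→d4:-→d5:-→d6:-→d7:-→d8:-→d9:-→d10:-→d11:-→d12:-→d13:-→d14:-→d15:-→d16:-→d17:-→d18:-→d19:-→d20:H1→d21:-→d22:-→d23:-→d24:-→d25:-→d26:-→d27:-→d28:-→d29:-→d30:-→d31:-→d32:H0 -> H0
  lookup 70.219.22.59: bits 01000110110110 walk d0:H2→d1:-→d2:-→d3:-→d4:-→d5:-→d6:-→d7:-→d8:-→d9:-→d10:-→d11:-→d12:-→d13:-→d14:- -> H2
  add 128.47.159.144/28 -> H0 at depth 28
  add 70.0.0.0/8 -> H2 at depth 8
  lookup 128.47.159.144: bits 1000000000101111100111111001 walk d0:H2→d1:-→d2:-→d3:-→d4:-→d5:-→d6:-→d7:-→d8:-→d9:-→d10:-→d11:-→d12:-→d13:-→d14:-→d15:-→d16:-→d17:-→d18:-→d19:-→d20:-→d21:-→d22:-→d23:-→d24:-→d25:-→d26:-→d27:-→d28:H0 -> H0
  add 70.217.0.0/18 -> H2 at depth 18
  add 128.0.0.0/8 -> H1 at depth 8
  add 70.217.22.58/31 -> H2 at depth 31
  add 128.47.159.159/32 -> H1 at depth 32
  del 147.22.192.0/18 (clear depth 18)
  add 147.22.232.0/24 -> H0 at depth 24
  add 70.217.16.0/20 -> H2 at depth 20
  del 147.22.232.0/24 (clear depth 24)

== LOOKUPS ==
["H1","H1","H0","H0","H0","H0","H2","H0"]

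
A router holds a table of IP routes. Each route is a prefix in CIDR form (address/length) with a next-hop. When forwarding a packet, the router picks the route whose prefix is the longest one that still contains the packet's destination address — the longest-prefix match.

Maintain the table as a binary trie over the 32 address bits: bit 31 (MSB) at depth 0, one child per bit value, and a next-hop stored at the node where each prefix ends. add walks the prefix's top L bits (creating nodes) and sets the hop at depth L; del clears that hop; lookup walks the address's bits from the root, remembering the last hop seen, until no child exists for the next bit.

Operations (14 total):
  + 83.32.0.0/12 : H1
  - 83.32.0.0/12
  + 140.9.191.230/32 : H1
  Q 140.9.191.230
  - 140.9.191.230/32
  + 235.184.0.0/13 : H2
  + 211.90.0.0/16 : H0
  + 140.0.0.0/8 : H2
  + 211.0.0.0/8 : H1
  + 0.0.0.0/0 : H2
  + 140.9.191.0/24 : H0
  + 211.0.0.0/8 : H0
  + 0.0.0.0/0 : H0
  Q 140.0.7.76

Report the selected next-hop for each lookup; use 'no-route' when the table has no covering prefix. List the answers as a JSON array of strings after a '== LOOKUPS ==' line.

Trace:
  + 83.32.0.0/12 (H1) depth=12
  del 83.32.0.0/12 (clear depth 12)
  + 140.9.191.230/32 (H1) depth=32
  lookup 140.9.191.230: bits 10001100000010011011111111100110 walk d0:-→d1:-→d2:-→d3:-→d4:-→d5:-→d6:-→d7:-→d8:-→d9:-→d10:-→d11:-→d12:-→d13:-→d14:-→d15:-→d16:-→d17:-→d18:-→d19:-→d20:-→d21:-→d22:-→d23:-→d24:-→d25:-→d26:-→d27:-→d28:-→d29:-→d30:-→d31:-→d32:H1 -> H1
  del 140.9.191.230/32 (clear depth 32)
  + 235.184.0.0/13 (H2) depth=13
  + 211.90.0.0/16 (H0) depth=16
  + 140.0.0.0/8 (H2) depth=8
  + 211.0.0.0/8 (H1) depth=8
  + 0.0.0.0/0 (H2) depth=0
  + 140.9.191.0/24 (H0) depth=24
  + 211.0.0.0/8 (H0) depth=8
  + 0.0.0.0/0 (H0) depth=0
  lookup 140.0.7.76: bits 100011000000 walk d0:H0→d1:-→d2:-→d3:-→d4:-→d5:-→d6:-→d7:-→d8:H2→d9:-→d10:-→d11:-→d12:- -> H2

== LOOKUPS ==
["H1","H2"]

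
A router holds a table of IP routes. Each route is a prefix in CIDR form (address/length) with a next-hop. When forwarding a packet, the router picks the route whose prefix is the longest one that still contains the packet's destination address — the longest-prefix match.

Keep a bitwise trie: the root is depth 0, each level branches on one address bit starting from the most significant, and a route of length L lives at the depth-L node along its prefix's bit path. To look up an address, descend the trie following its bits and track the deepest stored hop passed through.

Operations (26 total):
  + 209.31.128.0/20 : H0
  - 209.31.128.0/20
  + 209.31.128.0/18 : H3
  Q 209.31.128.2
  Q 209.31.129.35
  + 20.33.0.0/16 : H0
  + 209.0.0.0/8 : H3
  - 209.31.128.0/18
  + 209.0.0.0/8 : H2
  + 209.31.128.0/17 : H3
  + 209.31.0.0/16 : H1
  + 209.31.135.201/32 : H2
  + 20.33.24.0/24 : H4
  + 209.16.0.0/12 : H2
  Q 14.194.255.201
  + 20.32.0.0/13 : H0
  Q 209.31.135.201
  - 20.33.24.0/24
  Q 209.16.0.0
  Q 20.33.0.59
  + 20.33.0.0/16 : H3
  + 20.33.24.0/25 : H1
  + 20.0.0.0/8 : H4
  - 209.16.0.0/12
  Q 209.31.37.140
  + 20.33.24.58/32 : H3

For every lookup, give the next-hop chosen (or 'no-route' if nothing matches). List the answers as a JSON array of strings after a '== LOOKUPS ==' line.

Trace:
  + 209.31.128.0/20 (H0) depth=20
  - 209.31.128.0/20 clear@20
  + 209.31.128.0/18 (H3) depth=18
  lookup 209.31.128.2: bits 11010001000111111000 walk d0:-→d1:-→d2:-→d3:-→d4:-→d5:-→d6:-→d7:-→d8:-→d9:-→d10:-→d11:-→d12:-→d13:-→d14:-→d15:-→d16:-→d17:-→d18:H3→d19:-→d20:- -> H3
  lookup 209.31.129.35: bits 11010001000111111000 walk d0:-→d1:-→d2:-→d3:-→d4:-→d5:-→d6:-→d7:-→d8:-→d9:-→d10:-→d11:-→d12:-→d13:-→d14:-→d15:-→d16:-→d17:-→d18:H3→d19:-→d20:- -> H3
  + 20.33.0.0/16 (H0) depth=16
  + 209.0.0.0/8 (H3) depth=8
  - 209.31.128.0/18 clear@18
  + 209.0.0.0/8 (H2) depth=8
  + 209.31.128.0/17 (H3) depth=17
  + 209.31.0.0/16 (H1) depth=16
  + 209.31.135.201/32 (H2) depth=32
  + 20.33.24.0/24 (H4) depth=24
  + 209.16.0.0/12 (H2) depth=12
  lookup 14.194.255.201: bits 000 walk d0:-→d1:-→d2:-→d3:- -> no-route
  + 20.32.0.0/13 (H0) depth=13
  lookup 209.31.135.201: bits 11010001000111111000011111001001 walk d0:-→d1:-→d2:-→d3:-→d4:-→d5:-→d6:-→d7:-→d8:H2→d9:-→d10:-→d11:-→d12:H2→d13:-→d14:-→d15:-→d16:H1→d17:H3→d18:-→d19:-→d20:-→d21:-→d22:-→d23:-→d24:-→d25:-→d26:-→d27:-→d28:-→d29:-→d30:-→d31:-→d32:H2 -> H2
  - 20.33.24.0/24 clear@24
  lookup 209.16.0.0: bits 110100010001 walk d0:-→d1:-→d2:-→d3:-→d4:-→d5:-→d6:-→d7:-→d8:H2→d9:-→d10:-→d11:-→d12:H2 -> H2
  lookup 20.33.0.59: bits 0001010000100001000 walk d0:-→d1:-→d2:-→d3:-→d4:-→d5:-→d6:-→d7:-→d8:-→d9:-→d10:-→d11:-→d12:-→d13:H0→d14:-→d15:-→d16:H0→d17:-→d18:-→d19:- -> H0
  + 20.33.0.0/16 (H3) depth=16
  + 20.33.24.0/25 (H1) depth=25
  + 20.0.0.0/8 (H4) depth=8
  - 209.16.0.0/12 clear@12
  lookup 209.31.37.140: bits 1101000100011111 walk d0:-→d1:-→d2:-→d3:-→d4:-→d5:-→d6:-→d7:-→d8:H2→d9:-→d10:-→d11:-→d12:-→d13:-→d14:-→d15:-→d16:H1 -> H1
  + 20.33.24.58/32 (H3) depth=32

== LOOKUPS ==
["H3","H3","no-route","H2","H2","H0","H1"]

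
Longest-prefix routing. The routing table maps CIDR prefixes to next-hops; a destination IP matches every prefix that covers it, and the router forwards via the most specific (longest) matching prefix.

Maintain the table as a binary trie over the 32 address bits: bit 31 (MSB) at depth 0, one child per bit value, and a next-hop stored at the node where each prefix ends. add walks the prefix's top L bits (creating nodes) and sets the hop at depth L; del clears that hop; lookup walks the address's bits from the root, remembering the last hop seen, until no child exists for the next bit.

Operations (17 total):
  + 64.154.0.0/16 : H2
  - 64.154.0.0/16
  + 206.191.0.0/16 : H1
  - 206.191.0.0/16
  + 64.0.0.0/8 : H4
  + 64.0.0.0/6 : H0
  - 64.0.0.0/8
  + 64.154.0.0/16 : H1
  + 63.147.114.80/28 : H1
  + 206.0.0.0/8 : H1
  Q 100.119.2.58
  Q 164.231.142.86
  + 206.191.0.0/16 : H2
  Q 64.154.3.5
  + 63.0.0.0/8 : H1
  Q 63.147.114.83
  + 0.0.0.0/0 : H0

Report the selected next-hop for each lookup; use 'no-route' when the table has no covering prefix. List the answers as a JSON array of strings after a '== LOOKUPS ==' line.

Apply in order:
  add 64.154.0.0/16 -> H2 at depth 16
  - 64.154.0.0/16 clear@16
  add 206.191.0.0/16 -> H1 at depth 16
  - 206.191.0.0/16 clear@16
  add 64.0.0.0/8 -> H4 at depth 8
  add 64.0.0.0/6 -> H0 at depth 6
  - 64.0.0.0/8 clear@8
  add 64.154.0.0/16 -> H1 at depth 16
  add 63.147.114.80/28 -> H1 at depth 28
  add 206.0.0.0/8 -> H1 at depth 8
  lookup 100.119.2.58: bits 01 walk d0:-→d1:-→d2:- -> no-route
  lookup 164.231.142.86: bits 1 walk d0:-→d1:- -> no-route
  add 206.191.0.0/16 -> H2 at depth 16
  lookup 64.154.3.5: bits 0100000010011010 walk d0:-→d1:-→d2:-→d3:-→d4:-→d5:-→d6:H0→d7:-→d8:-→d9:-→d10:-→d11:-→d12:-→d13:-→d14:-→d15:-→d16:H1 -> H1
  add 63.0.0.0/8 -> H1 at depth 8
  lookup 63.147.114.83: bits 0011111110010011011100100101 walk d0:-→d1:-→d2:-→d3:-→d4:-→d5:-→d6:-→d7:-→d8:H1→d9:-→d10:-→d11:-→d12:-→d13:-→d14:-→d15:-→d16:-→d17:-→d18:-→d19:-→d20:-→d21:-→d22:-→d23:-→d24:-→d25:-→d26:-→d27:-→d28:H1 -> H1
  add 0.0.0.0/0 -> H0 at depth 0

== LOOKUPS ==
["no-route","no-route","H1","H1"]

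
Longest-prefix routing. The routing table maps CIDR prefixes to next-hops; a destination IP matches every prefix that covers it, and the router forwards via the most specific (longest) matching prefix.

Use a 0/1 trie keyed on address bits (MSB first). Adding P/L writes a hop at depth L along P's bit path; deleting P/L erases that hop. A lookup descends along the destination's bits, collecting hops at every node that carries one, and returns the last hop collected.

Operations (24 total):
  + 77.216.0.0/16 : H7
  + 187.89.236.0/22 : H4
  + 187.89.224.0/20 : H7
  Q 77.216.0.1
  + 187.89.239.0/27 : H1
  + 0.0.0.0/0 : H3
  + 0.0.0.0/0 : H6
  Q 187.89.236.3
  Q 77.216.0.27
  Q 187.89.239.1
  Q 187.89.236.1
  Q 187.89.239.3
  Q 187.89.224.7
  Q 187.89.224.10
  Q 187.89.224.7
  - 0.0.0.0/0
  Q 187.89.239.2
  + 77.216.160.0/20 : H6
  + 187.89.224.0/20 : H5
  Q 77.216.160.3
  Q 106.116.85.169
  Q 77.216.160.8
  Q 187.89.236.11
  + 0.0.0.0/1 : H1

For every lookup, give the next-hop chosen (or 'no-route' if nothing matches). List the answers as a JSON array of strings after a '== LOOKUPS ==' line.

Process each operation:
  + 77.216.0.0/16 (H7) depth=16
  + 187.89.236.0/22 (H4) depth=22
  + 187.89.224.0/20 (H7) depth=20
  Q 77.216.0.1: descend 0100110111011000 ; hops seen [H7] ; pick H7
  + 187.89.239.0/27 (H1) depth=27
  + 0.0.0.0/0 (H3) depth=0
  + 0.0.0.0/0 (H6) depth=0
  Q 187.89.236.3: descend 1011101101011001111011 ; hops seen [H6,H7,H4] ; pick H4
  Q 77.216.0.27: descend 0100110111011000 ; hops seen [H6,H7] ; pick H7
  Q 187.89.239.1: descend 101110110101100111101111000 ; hops seen [H6,H7,H4,H1] ; pick H1
  Q 187.89.236.1: descend 1011101101011001111011 ; hops seen [H6,H7,H4] ; pick H4
  Q 187.89.239.3: descend 101110110101100111101111000 ; hops seen [H6,H7,H4,H1] ; pick H1
  Q 187.89.224.7: descend 10111011010110011110 ; hops seen [H6,H7] ; pick H7
  Q 187.89.224.10: descend 10111011010110011110 ; hops seen [H6,H7] ; pick H7
  Q 187.89.224.7: descend 10111011010110011110 ; hops seen [H6,H7] ; pick H7
  del 0.0.0.0/0 (clear depth 0)
  Q 187.89.239.2: descend 101110110101100111101111000 ; hops seen [H7,H4,H1] ; pick H1
  + 77.216.160.0/20 (H6) depth=20
  + 187.89.224.0/20 (H5) depth=20
  Q 77.216.160.3: descend 01001101110110001010 ; hops seen [H7,H6] ; pick H6
  Q 106.116.85.169: descend 01 ; hops seen [∅] ; pick no-route
  Q 77.216.160.8: descend 01001101110110001010 ; hops seen [H7,H6] ; pick H6
  Q 187.89.236.11: descend 1011101101011001111011 ; hops seen [H5,H4] ; pick H4
  + 0.0.0.0/1 (H1) depth=1

== LOOKUPS ==
["H7","H4","H7","H1","H4","H1","H7","H7","H7","H1","H6","no-route","H6","H4"]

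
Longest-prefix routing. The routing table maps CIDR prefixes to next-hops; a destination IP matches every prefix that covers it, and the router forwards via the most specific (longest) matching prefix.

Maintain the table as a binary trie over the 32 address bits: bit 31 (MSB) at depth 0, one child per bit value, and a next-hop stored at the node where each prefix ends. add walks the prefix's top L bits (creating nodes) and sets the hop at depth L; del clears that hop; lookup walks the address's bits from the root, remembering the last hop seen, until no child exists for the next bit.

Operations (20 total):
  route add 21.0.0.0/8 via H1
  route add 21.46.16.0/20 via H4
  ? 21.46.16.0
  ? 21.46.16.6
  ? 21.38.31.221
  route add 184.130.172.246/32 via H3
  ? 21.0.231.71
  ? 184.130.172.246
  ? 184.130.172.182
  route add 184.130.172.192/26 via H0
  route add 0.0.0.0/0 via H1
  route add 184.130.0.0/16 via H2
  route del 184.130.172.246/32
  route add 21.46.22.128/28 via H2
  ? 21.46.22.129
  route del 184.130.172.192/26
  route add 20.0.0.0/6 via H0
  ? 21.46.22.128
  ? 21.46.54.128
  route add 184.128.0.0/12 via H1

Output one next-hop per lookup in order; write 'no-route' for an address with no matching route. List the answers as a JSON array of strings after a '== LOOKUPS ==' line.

Process each operation:
  add 21.0.0.0/8 -> H1 at depth 8
  add 21.46.16.0/20 -> H4 at depth 20
  lookup 21.46.16.0: bits 00010101001011100001 walk d0:-→d1:-→d2:-→d3:-→d4:-→d5:-→d6:-→d7:-→d8:H1→d9:-→d10:-→d11:-→d12:-→d13:-→d14:-→d15:-→d16:-→d17:-→d18:-→d19:-→d20:H4 -> H4
  lookup 21.46.16.6: bits 00010101001011100001 walk d0:-→d1:-→d2:-→d3:-→d4:-→d5:-→d6:-→d7:-→d8:H1→d9:-→d10:-→d11:-→d12:-→d13:-→d14:-→d15:-→d16:-→d17:-→d18:-→d19:-→d20:H4 -> H4
  lookup 21.38.31.221: bits 000101010010 walk d0:-→d1:-→d2:-→d3:-→d4:-→d5:-→d6:-→d7:-→d8:H1→d9:-→d10:-→d11:-→d12:- -> H1
  add 184.130.172.246/32 -> H3 at depth 32
  lookup 21.0.231.71: bits 0001010100 walk d0:-→d1:-→d2:-→d3:-→d4:-→d5:-→d6:-→d7:-→d8:H1→d9:-→d10:- -> H1
  lookup 184.130.172.246: bits 10111000100000101010110011110110 walk d0:-→d1:-→d2:-→d3:-→d4:-→d5:-→d6:-→d7:-→d8:-→d9:-→d10:-→d11:-→d12:-→d13:-→d14:-→d15:-→d16:-→d17:-→d18:-→d19:-→d20:-→d21:-→d22:-→d23:-→d24:-→d25:-→d26:-→d27:-→d28:-→d29:-→d30:-→d31:-→d32:H3 -> H3
  lookup 184.130.172.182: bits 1011100010000010101011001 walk d0:-→d1:-→d2:-→d3:-→d4:-→d5:-→d6:-→d7:-→d8:-→d9:-→d10:-→d11:-→d12:-→d13:-→d14:-→d15:-→d16:-→d17:-→d18:-→d19:-→d20:-→d21:-→d22:-→d23:-→d24:-→d25:- -> no-route
  add 184.130.172.192/26 -> H0 at depth 26
  add 0.0.0.0/0 -> H1 at depth 0
  add 184.130.0.0/16 -> H2 at depth 16
  - 184.130.172.246/32 clear@32
  add 21.46.22.128/28 -> H2 at depth 28
  lookup 21.46.22.129: bits 0001010100101110000101101000 walk d0:H1→d1:-→d2:-→d3:-→d4:-→d5:-→d6:-→d7:-→d8:H1→d9:-→d10:-→d11:-→d12:-→d13:-→d14:-→d15:-→d16:-→d17:-→d18:-→d19:-→d20:H4→d21:-→d22:-→d23:-→d24:-→d25:-→d26:-→d27:-→d28:H2 -> H2
  - 184.130.172.192/26 clear@26
  add 20.0.0.0/6 -> H0 at depth 6
  lookup 21.46.22.128: bits 0001010100101110000101101000 walk d0:H1→d1:-→d2:-→d3:-→d4:-→d5:-→d6:H0→d7:-→d8:H1→d9:-→d10:-→d11:-→d12:-→d13:-→d14:-→d15:-→d16:-→d17:-→d18:-→d19:-→d20:H4→d21:-→d22:-→d23:-→d24:-→d25:-→d26:-→d27:-→d28:H2 -> H2
  lookup 21.46.54.128: bits 000101010010111000 walk d0:H1→d1:-→d2:-→d3:-→d4:-→d5:-→d6:H0→d7:-→d8:H1→d9:-→d10:-→d11:-→d12:-→d13:-→d14:-→d15:-→d16:-→d17:-→d18:- -> H1
  add 184.128.0.0/12 -> H1 at depth 12

== LOOKUPS ==
["H4","H4","H1","H1","H3","no-route","H2","H2","H1"]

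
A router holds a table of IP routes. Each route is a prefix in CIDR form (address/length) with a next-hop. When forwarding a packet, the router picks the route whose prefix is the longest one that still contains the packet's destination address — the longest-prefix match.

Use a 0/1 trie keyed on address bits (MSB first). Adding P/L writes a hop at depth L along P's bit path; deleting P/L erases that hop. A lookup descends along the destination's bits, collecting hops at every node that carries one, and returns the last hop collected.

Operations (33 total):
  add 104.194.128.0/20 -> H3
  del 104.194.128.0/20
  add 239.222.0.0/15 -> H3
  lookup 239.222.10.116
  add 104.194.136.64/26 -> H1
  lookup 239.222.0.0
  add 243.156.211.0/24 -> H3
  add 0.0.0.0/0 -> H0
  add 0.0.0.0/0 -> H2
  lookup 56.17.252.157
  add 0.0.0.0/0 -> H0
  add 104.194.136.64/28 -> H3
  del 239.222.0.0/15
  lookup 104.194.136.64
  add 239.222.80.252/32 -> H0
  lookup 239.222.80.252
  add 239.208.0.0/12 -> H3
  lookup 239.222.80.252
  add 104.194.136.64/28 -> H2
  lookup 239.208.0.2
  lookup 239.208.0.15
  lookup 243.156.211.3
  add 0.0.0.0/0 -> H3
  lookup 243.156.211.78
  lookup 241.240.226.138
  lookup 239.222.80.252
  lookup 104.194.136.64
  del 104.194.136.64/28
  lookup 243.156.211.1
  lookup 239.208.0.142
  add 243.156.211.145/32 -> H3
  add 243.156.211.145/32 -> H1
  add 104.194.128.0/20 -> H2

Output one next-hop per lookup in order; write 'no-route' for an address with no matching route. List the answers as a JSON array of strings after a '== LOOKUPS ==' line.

Trace:
  + 104.194.128.0/20 (H3) depth=20
  del 104.194.128.0/20 (clear depth 20)
  + 239.222.0.0/15 (H3) depth=15
  ? 239.222.10.116  path d0:-→d1:-→d2:-→d3:-→d4:-→d5:-→d6:-→d7:-→d8:-→d9:-→d10:-→d11:-→d12:-→d13:-→d14:-→d15:H3  best=H3
  + 104.194.136.64/26 (H1) depth=26
  ? 239.222.0.0  path d0:-→d1:-→d2:-→d3:-→d4:-→d5:-→d6:-→d7:-→d8:-→d9:-→d10:-→d11:-→d12:-→d13:-→d14:-→d15:H3  best=H3
  + 243.156.211.0/24 (H3) depth=24
  + 0.0.0.0/0 (H0) depth=0
  + 0.0.0.0/0 (H2) depth=0
  ? 56.17.252.157  path d0:H2→d1:-  best=H2
  + 0.0.0.0/0 (H0) depth=0
  + 104.194.136.64/28 (H3) depth=28
  del 239.222.0.0/15 (clear depth 15)
  ? 104.194.136.64  path d0:H0→d1:-→d2:-→d3:-→d4:-→d5:-→d6:-→d7:-→d8:-→d9:-→d10:-→d11:-→d12:-→d13:-→d14:-→d15:-→d16:-→d17:-→d18:-→d19:-→d20:-→d21:-→d22:-→d23:-→d24:-→d25:-→d26:H1→d27:-→d28:H3  best=H3
  + 239.222.80.252/32 (H0) depth=32
  ? 239.222.80.252  path d0:H0→d1:-→d2:-→d3:-→d4:-→d5:-→d6:-→d7:-→d8:-→d9:-→d10:-→d11:-→d12:-→d13:-→d14:-→d15:-→d16:-→d17:-→d18:-→d19:-→d20:-→d21:-→d22:-→d23:-→d24:-→d25:-→d26:-→d27:-→d28:-→d29:-→d30:-→d31:-→d32:H0  best=H0
  + 239.208.0.0/12 (H3) depth=12
  ? 239.222.80.252  path d0:H0→d1:-→d2:-→d3:-→d4:-→d5:-→d6:-→d7:-→d8:-→d9:-→d10:-→d11:-→d12:H3→d13:-→d14:-→d15:-→d16:-→d17:-→d18:-→d19:-→d20:-→d21:-→d22:-→d23:-→d24:-→d25:-→d26:-→d27:-→d28:-→d29:-→d30:-→d31:-→d32:H0  best=H0
  + 104.194.136.64/28 (H2) depth=28
  ? 239.208.0.2  path d0:H0→d1:-→d2:-→d3:-→d4:-→d5:-→d6:-→d7:-→d8:-→d9:-→d10:-→d11:-→d12:H3  best=H3
  ? 239.208.0.15  path d0:H0→d1:-→d2:-→d3:-→d4:-→d5:-→d6:-→d7:-→d8:-→d9:-→d10:-→d11:-→d12:H3  best=H3
  ? 243.156.211.3  path d0:H0→d1:-→d2:-→d3:-→d4:-→d5:-→d6:-→d7:-→d8:-→d9:-→d10:-→d11:-→d12:-→d13:-→d14:-→d15:-→d16:-→d17:-→d18:-→d19:-→d20:-→d21:-→d22:-→d23:-→d24:H3  best=H3
  + 0.0.0.0/0 (H3) depth=0
  ? 243.156.211.78  path d0:H3→d1:-→d2:-→d3:-→d4:-→d5:-→d6:-→d7:-→d8:-→d9:-→d10:-→d11:-→d12:-→d13:-→d14:-→d15:-→d16:-→d17:-→d18:-→d19:-→d20:-→d21:-→d22:-→d23:-→d24:H3  best=H3
  ? 241.240.226.138  path d0:H3→d1:-→d2:-→d3:-→d4:-→d5:-→d6:-  best=H3
  ? 239.222.80.252  path d0:H3→d1:-→d2:-→d3:-→d4:-→d5:-→d6:-→d7:-→d8:-→d9:-→d10:-→d11:-→d12:H3→d13:-→d14:-→d15:-→d16:-→d17:-→d18:-→d19:-→d20:-→d21:-→d22:-→d23:-→d24:-→d25:-→d26:-→d27:-→d28:-→d29:-→d30:-→d31:-→d32:H0  best=H0
  ? 104.194.136.64  path d0:H3→d1:-→d2:-→d3:-→d4:-→d5:-→d6:-→d7:-→d8:-→d9:-→d10:-→d11:-→d12:-→d13:-→d14:-→d15:-→d16:-→d17:-→d18:-→d19:-→d20:-→d21:-→d22:-→d23:-→d24:-→d25:-→d26:H1→d27:-→d28:H2  best=H2
  del 104.194.136.64/28 (clear depth 28)
  ? 243.156.211.1  path d0:H3→d1:-→d2:-→d3:-→d4:-→d5:-→d6:-→d7:-→d8:-→d9:-→d10:-→d11:-→d12:-→d13:-→d14:-→d15:-→d16:-→d17:-→d18:-→d19:-→d20:-→d21:-→d22:-→d23:-→d24:H3  best=H3
  ? 239.208.0.142  path d0:H3→d1:-→d2:-→d3:-→d4:-→d5:-→d6:-→d7:-→d8:-→d9:-→d10:-→d11:-→d12:H3  best=H3
  + 243.156.211.145/32 (H3) depth=32
  + 243.156.211.145/32 (H1) depth=32
  + 104.194.128.0/20 (H2) depth=20

== LOOKUPS ==
["H3","H3","H2","H3","H0","H0","H3","H3","H3","H3","H3","H0","H2","H3","H3"]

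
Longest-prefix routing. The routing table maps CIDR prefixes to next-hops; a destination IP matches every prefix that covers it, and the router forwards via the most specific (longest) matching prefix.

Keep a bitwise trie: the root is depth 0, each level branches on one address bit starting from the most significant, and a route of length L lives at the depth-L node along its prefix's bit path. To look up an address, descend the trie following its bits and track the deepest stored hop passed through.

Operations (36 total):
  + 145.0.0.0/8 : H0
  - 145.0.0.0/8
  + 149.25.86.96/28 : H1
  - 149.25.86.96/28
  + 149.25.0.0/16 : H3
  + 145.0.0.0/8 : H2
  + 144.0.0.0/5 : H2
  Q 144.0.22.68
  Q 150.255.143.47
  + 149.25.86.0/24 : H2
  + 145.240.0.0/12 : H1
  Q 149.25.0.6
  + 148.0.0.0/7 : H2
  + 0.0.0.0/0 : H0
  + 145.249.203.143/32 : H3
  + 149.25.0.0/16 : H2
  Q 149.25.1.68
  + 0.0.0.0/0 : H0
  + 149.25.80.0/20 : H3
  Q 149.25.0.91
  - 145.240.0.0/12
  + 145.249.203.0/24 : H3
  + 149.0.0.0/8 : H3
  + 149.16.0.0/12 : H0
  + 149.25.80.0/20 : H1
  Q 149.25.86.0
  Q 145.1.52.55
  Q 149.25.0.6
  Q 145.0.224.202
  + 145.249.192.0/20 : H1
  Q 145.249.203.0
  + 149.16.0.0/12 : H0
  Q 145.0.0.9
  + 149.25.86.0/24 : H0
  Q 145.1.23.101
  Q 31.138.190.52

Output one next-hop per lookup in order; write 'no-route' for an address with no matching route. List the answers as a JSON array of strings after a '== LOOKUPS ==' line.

Apply in order:
  + 145.0.0.0/8 (H0) depth=8
  del 145.0.0.0/8 (clear depth 8)
  + 149.25.86.96/28 (H1) depth=28
  del 149.25.86.96/28 (clear depth 28)
  + 149.25.0.0/16 (H3) depth=16
  + 145.0.0.0/8 (H2) depth=8
  + 144.0.0.0/5 (H2) depth=5
  ? 144.0.22.68  path d0:-→d1:-→d2:-→d3:-→d4:-→d5:H2→d6:-→d7:-  best=H2
  ? 150.255.143.47  path d0:-→d1:-→d2:-→d3:-→d4:-→d5:H2→d6:-  best=H2
  + 149.25.86.0/24 (H2) depth=24
  + 145.240.0.0/12 (H1) depth=12
  ? 149.25.0.6  path d0:-→d1:-→d2:-→d3:-→d4:-→d5:H2→d6:-→d7:-→d8:-→d9:-→d10:-→d11:-→d12:-→d13:-→d14:-→d15:-→d16:H3→d17:-  best=H3
  + 148.0.0.0/7 (H2) depth=7
  + 0.0.0.0/0 (H0) depth=0
  + 145.249.203.143/32 (H3) depth=32
  + 149.25.0.0/16 (H2) depth=16
  ? 149.25.1.68  path d0:H0→d1:-→d2:-→d3:-→d4:-→d5:H2→d6:-→d7:H2→d8:-→d9:-→d10:-→d11:-→d12:-→d13:-→d14:-→d15:-→d16:H2→d17:-  best=H2
  + 0.0.0.0/0 (H0) depth=0
  + 149.25.80.0/20 (H3) depth=20
  ? 149.25.0.91  path d0:H0→d1:-→d2:-→d3:-→d4:-→d5:H2→d6:-→d7:H2→d8:-→d9:-→d10:-→d11:-→d12:-→d13:-→d14:-→d15:-→d16:H2→d17:-  best=H2
  del 145.240.0.0/12 (clear depth 12)
  + 145.249.203.0/24 (H3) depth=24
  + 149.0.0.0/8 (H3) depth=8
  + 149.16.0.0/12 (H0) depth=12
  + 149.25.80.0/20 (H1) depth=20
  ? 149.25.86.0  path d0:H0→d1:-→d2:-→d3:-→d4:-→d5:H2→d6:-→d7:H2→d8:H3→d9:-→d10:-→d11:-→d12:H0→d13:-→d14:-→d15:-→d16:H2→d17:-→d18:-→d19:-→d20:H1→d21:-→d22:-→d23:-→d24:H2→d25:-  best=H2
  ? 145.1.52.55  path d0:H0→d1:-→d2:-→d3:-→d4:-→d5:H2→d6:-→d7:-→d8:H2  best=H2
  ? 149.25.0.6  path d0:H0→d1:-→d2:-→d3:-→d4:-→d5:H2→d6:-→d7:H2→d8:H3→d9:-→d10:-→d11:-→d12:H0→d13:-→d14:-→d15:-→d16:H2→d17:-  best=H2
  ? 145.0.224.202  path d0:H0→d1:-→d2:-→d3:-→d4:-→d5:H2→d6:-→d7:-→d8:H2  best=H2
  + 145.249.192.0/20 (H1) depth=20
  ? 145.249.203.0  path d0:H0→d1:-→d2:-→d3:-→d4:-→d5:H2→d6:-→d7:-→d8:H2→d9:-→d10:-→d11:-→d12:-→d13:-→d14:-→d15:-→d16:-→d17:-→d18:-→d19:-→d20:H1→d21:-→d22:-→d23:-→d24:H3  best=H3
  + 149.16.0.0/12 (H0) depth=12
  ? 145.0.0.9  path d0:H0→d1:-→d2:-→d3:-→d4:-→d5:H2→d6:-→d7:-→d8:H2  best=H2
  + 149.25.86.0/24 (H0) depth=24
  ? 145.1.23.101  path d0:H0→d1:-→d2:-→d3:-→d4:-→d5:H2→d6:-→d7:-→d8:H2  best=H2
  ? 31.138.190.52  path d0:H0  best=H0

== LOOKUPS ==
["H2","H2","H3","H2","H2","H2","H2","H2","H2","H3","H2","H2","H0"]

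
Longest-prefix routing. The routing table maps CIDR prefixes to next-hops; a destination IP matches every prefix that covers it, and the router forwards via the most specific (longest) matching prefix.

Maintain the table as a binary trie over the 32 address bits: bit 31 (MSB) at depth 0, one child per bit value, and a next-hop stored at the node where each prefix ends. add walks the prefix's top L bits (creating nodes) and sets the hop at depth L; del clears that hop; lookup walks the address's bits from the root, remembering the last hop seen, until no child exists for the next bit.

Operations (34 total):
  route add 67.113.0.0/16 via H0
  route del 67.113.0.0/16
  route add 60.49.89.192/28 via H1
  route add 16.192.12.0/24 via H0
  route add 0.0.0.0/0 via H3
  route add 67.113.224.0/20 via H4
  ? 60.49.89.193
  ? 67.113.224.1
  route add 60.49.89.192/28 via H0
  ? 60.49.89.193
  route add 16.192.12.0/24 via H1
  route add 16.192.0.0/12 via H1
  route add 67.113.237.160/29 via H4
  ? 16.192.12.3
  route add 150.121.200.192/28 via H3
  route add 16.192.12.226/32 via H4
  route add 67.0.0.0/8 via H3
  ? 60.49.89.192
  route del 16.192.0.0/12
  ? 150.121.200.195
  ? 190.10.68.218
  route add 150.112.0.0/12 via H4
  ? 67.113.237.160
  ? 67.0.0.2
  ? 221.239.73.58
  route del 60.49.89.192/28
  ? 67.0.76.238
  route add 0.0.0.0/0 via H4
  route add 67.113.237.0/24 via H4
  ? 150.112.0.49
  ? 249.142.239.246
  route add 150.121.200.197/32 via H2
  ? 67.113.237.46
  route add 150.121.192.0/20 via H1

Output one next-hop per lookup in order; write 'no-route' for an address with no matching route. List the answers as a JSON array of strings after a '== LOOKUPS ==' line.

Process each operation:
  add 67.113.0.0/16 -> H0 at depth 16
  del 67.113.0.0/16 (clear depth 16)
  add 60.49.89.192/28 -> H1 at depth 28
  add 16.192.12.0/24 -> H0 at depth 24
  add 0.0.0.0/0 -> H3 at depth 0
  add 67.113.224.0/20 -> H4 at depth 20
  lookup 60.49.89.193: bits 0011110000110001010110011100 walk d0:H3→d1:-→d2:-→d3:-→d4:-→d5:-→d6:-→d7:-→d8:-→d9:-→d10:-→d11:-→d12:-→d13:-→d14:-→d15:-→d16:-→d17:-→d18:-→d19:-→d20:-→d21:-→d22:-→d23:-→d24:-→d25:-→d26:-→d27:-→d28:H1 -> H1
  lookup 67.113.224.1: bits 01000011011100011110 walk d0:H3→d1:-→d2:-→d3:-→d4:-→d5:-→d6:-→d7:-→d8:-→d9:-→d10:-→d11:-→d12:-→d13:-→d14:-→d15:-→d16:-→d17:-→d18:-→d19:-→d20:H4 -> H4
  add 60.49.89.192/28 -> H0 at depth 28
  lookup 60.49.89.193: bits 0011110000110001010110011100 walk d0:H3→d1:-→d2:-→d3:-→d4:-→d5:-→d6:-→d7:-→d8:-→d9:-→d10:-→d11:-→d12:-→d13:-→d14:-→d15:-→d16:-→d17:-→d18:-→d19:-→d20:-→d21:-→d22:-→d23:-→d24:-→d25:-→d26:-→d27:-→d28:H0 -> H0
  add 16.192.12.0/24 -> H1 at depth 24
  add 16.192.0.0/12 -> H1 at depth 12
  add 67.113.237.160/29 -> H4 at depth 29
  lookup 16.192.12.3: bits 000100001100000000001100 walk d0:H3→d1:-→d2:-→d3:-→d4:-→d5:-→d6:-→d7:-→d8:-→d9:-→d10:-→d11:-→d12:H1→d13:-→d14:-→d15:-→d16:-→d17:-→d18:-→d19:-→d20:-→d21:-→d22:-→d23:-→d24:H1 -> H1
  add 150.121.200.192/28 -> H3 at depth 28
  add 16.192.12.226/32 -> H4 at depth 32
  add 67.0.0.0/8 -> H3 at depth 8
  lookup 60.49.89.192: bits 0011110000110001010110011100 walk d0:H3→d1:-→d2:-→d3:-→d4:-→d5:-→d6:-→d7:-→d8:-→d9:-→d10:-→d11:-→d12:-→d13:-→d14:-→d15:-→d16:-→d17:-→d18:-→d19:-→d20:-→d21:-→d22:-→d23:-→d24:-→d25:-→d26:-→d27:-→d28:H0 -> H0
  del 16.192.0.0/12 (clear depth 12)
  lookup 150.121.200.195: bits 1001011001111001110010001100 walk d0:H3→d1:-→d2:-→d3:-→d4:-→d5:-→d6:-→d7:-→d8:-→d9:-→d10:-→d11:-→d12:-→d13:-→d14:-→d15:-→d16:-→d17:-→d18:-→d19:-→d20:-→d21:-→d22:-→d23:-→d24:-→d25:-→d26:-→d27:-→d28:H3 -> H3
  lookup 190.10.68.218: bits 10 walk d0:H3→d1:-→d2:- -> H3
  add 150.112.0.0/12 -> H4 at depth 12
  lookup 67.113.237.160: bits 01000011011100011110110110100 walk d0:H3→d1:-→d2:-→d3:-→d4:-→d5:-→d6:-→d7:-→d8:H3→d9:-→d10:-→d11:-→d12:-→d13:-→d14:-→d15:-→d16:-→d17:-→d18:-→d19:-→d20:H4→d21:-→d22:-→d23:-→d24:-→d25:-→d26:-→d27:-→d28:-→d29:H4 -> H4
  lookup 67.0.0.2: bits 010000110 walk d0:H3→d1:-→d2:-→d3:-→d4:-→d5:-→d6:-→d7:-→d8:H3→d9:- -> H3
  lookup 221.239.73.58: bits 1 walk d0:H3→d1:- -> H3
  del 60.49.89.192/28 (clear depth 28)
  lookup 67.0.76.238: bits 010000110 walk d0:H3→d1:-→d2:-→d3:-→d4:-→d5:-→d6:-→d7:-→d8:H3→d9:- -> H3
  add 0.0.0.0/0 -> H4 at depth 0
  add 67.113.237.0/24 -> H4 at depth 24
  lookup 150.112.0.49: bits 100101100111 walk d0:H4→d1:-→d2:-→d3:-→d4:-→d5:-→d6:-→d7:-→d8:-→d9:-→d10:-→d11:-→d12:H4 -> H4
  lookup 249.142.239.246: bits 1 walk d0:H4→d1:- -> H4
  add 150.121.200.197/32 -> H2 at depth 32
  lookup 67.113.237.46: bits 010000110111000111101101 walk d0:H4→d1:-→d2:-→d3:-→d4:-→d5:-→d6:-→d7:-→d8:H3→d9:-→d10:-→d11:-→d12:-→d13:-→d14:-→d15:-→d16:-→d17:-→d18:-→d19:-→d20:H4→d21:-→d22:-→d23:-→d24:H4 -> H4
  add 150.121.192.0/20 -> H1 at depth 20

== LOOKUPS ==
["H1","H4","H0","H1","H0","H3","H3","H4","H3","H3","H3","H4","H4","H4"]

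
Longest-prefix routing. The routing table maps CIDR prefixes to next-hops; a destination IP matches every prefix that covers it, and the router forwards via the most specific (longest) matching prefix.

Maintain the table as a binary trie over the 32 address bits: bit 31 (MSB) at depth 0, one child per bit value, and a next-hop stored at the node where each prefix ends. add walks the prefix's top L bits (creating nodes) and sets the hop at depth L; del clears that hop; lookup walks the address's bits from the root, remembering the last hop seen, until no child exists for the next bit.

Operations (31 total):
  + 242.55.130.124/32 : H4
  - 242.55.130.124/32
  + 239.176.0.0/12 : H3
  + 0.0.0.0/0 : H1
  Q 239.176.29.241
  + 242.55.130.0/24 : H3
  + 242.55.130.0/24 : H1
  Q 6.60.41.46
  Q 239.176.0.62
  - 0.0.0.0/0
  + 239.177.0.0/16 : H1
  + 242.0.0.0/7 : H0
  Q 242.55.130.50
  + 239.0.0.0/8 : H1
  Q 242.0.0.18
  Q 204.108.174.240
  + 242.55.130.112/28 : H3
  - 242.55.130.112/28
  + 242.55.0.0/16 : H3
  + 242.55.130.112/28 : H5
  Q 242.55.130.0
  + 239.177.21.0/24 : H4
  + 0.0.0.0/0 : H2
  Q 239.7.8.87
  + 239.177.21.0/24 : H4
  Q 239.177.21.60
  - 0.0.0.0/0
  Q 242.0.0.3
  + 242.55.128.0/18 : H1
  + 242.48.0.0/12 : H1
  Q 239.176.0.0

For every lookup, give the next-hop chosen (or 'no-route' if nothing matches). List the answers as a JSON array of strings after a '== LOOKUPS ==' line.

Apply in order:
  + 242.55.130.124/32 (H4) depth=32
  del 242.55.130.124/32 (clear depth 32)
  + 239.176.0.0/12 (H3) depth=12
  + 0.0.0.0/0 (H1) depth=0
  ? 239.176.29.241  path d0:H1→d1:-→d2:-→d3:-→d4:-→d5:-→d6:-→d7:-→d8:-→d9:-→d10:-→d11:-→d12:H3  best=H3
  + 242.55.130.0/24 (H3) depth=24
  + 242.55.130.0/24 (H1) depth=24
  ? 6.60.41.46  path d0:H1  best=H1
  ? 239.176.0.62  path d0:H1→d1:-→d2:-→d3:-→d4:-→d5:-→d6:-→d7:-→d8:-→d9:-→d10:-→d11:-→d12:H3  best=H3
  del 0.0.0.0/0 (clear depth 0)
  + 239.177.0.0/16 (H1) depth=16
  + 242.0.0.0/7 (H0) depth=7
  ? 242.55.130.50  path d0:-→d1:-→d2:-→d3:-→d4:-→d5:-→d6:-→d7:H0→d8:-→d9:-→d10:-→d11:-→d12:-→d13:-→d14:-→d15:-→d16:-→d17:-→d18:-→d19:-→d20:-→d21:-→d22:-→d23:-→d24:H1→d25:-  best=H1
  + 239.0.0.0/8 (H1) depth=8
  ? 242.0.0.18  path d0:-→d1:-→d2:-→d3:-→d4:-→d5:-→d6:-→d7:H0→d8:-→d9:-→d10:-  best=H0
  ? 204.108.174.240  path d0:-→d1:-→d2:-  best=no-route
  + 242.55.130.112/28 (H3) depth=28
  del 242.55.130.112/28 (clear depth 28)
  + 242.55.0.0/16 (H3) depth=16
  + 242.55.130.112/28 (H5) depth=28
  ? 242.55.130.0  path d0:-→d1:-→d2:-→d3:-→d4:-→d5:-→d6:-→d7:H0→d8:-→d9:-→d10:-→d11:-→d12:-→d13:-→d14:-→d15:-→d16:H3→d17:-→d18:-→d19:-→d20:-→d21:-→d22:-→d23:-→d24:H1→d25:-  best=H1
  + 239.177.21.0/24 (H4) depth=24
  + 0.0.0.0/0 (H2) depth=0
  ? 239.7.8.87  path d0:H2→d1:-→d2:-→d3:-→d4:-→d5:-→d6:-→d7:-→d8:H1  best=H1
  + 239.177.21.0/24 (H4) depth=24
  ? 239.177.21.60  path d0:H2→d1:-→d2:-→d3:-→d4:-→d5:-→d6:-→d7:-→d8:H1→d9:-→d10:-→d11:-→d12:H3→d13:-→d14:-→d15:-→d16:H1→d17:-→d18:-→d19:-→d20:-→d21:-→d22:-→d23:-→d24:H4  best=H4
  del 0.0.0.0/0 (clear depth 0)
  ? 242.0.0.3  path d0:-→d1:-→d2:-→d3:-→d4:-→d5:-→d6:-→d7:H0→d8:-→d9:-→d10:-  best=H0
  + 242.55.128.0/18 (H1) depth=18
  + 242.48.0.0/12 (H1) depth=12
  ? 239.176.0.0  path d0:-→d1:-→d2:-→d3:-→d4:-→d5:-→d6:-→d7:-→d8:H1→d9:-→d10:-→d11:-→d12:H3→d13:-→d14:-→d15:-  best=H3

== LOOKUPS ==
["H3","H1","H3","H1","H0","no-route","H1","H1","H4","H0","H3"]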